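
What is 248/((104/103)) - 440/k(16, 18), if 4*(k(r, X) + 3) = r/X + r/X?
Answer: 124919/299 ≈ 417.79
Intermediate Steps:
k(r, X) = -3 + r/(2*X) (k(r, X) = -3 + (r/X + r/X)/4 = -3 + (2*r/X)/4 = -3 + r/(2*X))
248/((104/103)) - 440/k(16, 18) = 248/((104/103)) - 440/(-3 + (½)*16/18) = 248/((104*(1/103))) - 440/(-3 + (½)*16*(1/18)) = 248/(104/103) - 440/(-3 + 4/9) = 248*(103/104) - 440/(-23/9) = 3193/13 - 440*(-9/23) = 3193/13 + 3960/23 = 124919/299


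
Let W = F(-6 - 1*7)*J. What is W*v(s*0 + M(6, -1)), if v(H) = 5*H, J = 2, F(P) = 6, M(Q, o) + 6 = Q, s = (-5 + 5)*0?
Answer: 0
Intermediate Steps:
s = 0 (s = 0*0 = 0)
M(Q, o) = -6 + Q
W = 12 (W = 6*2 = 12)
W*v(s*0 + M(6, -1)) = 12*(5*(0*0 + (-6 + 6))) = 12*(5*(0 + 0)) = 12*(5*0) = 12*0 = 0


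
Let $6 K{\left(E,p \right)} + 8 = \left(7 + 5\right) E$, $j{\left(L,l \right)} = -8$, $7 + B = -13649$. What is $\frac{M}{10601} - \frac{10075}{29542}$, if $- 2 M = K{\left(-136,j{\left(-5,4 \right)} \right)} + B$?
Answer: $\frac{296835323}{939524226} \approx 0.31594$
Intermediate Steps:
$B = -13656$ ($B = -7 - 13649 = -13656$)
$K{\left(E,p \right)} = - \frac{4}{3} + 2 E$ ($K{\left(E,p \right)} = - \frac{4}{3} + \frac{\left(7 + 5\right) E}{6} = - \frac{4}{3} + \frac{12 E}{6} = - \frac{4}{3} + 2 E$)
$M = \frac{20894}{3}$ ($M = - \frac{\left(- \frac{4}{3} + 2 \left(-136\right)\right) - 13656}{2} = - \frac{\left(- \frac{4}{3} - 272\right) - 13656}{2} = - \frac{- \frac{820}{3} - 13656}{2} = \left(- \frac{1}{2}\right) \left(- \frac{41788}{3}\right) = \frac{20894}{3} \approx 6964.7$)
$\frac{M}{10601} - \frac{10075}{29542} = \frac{20894}{3 \cdot 10601} - \frac{10075}{29542} = \frac{20894}{3} \cdot \frac{1}{10601} - \frac{10075}{29542} = \frac{20894}{31803} - \frac{10075}{29542} = \frac{296835323}{939524226}$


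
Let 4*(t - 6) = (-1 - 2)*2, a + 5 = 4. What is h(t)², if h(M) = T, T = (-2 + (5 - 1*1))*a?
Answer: 4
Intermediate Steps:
a = -1 (a = -5 + 4 = -1)
t = 9/2 (t = 6 + ((-1 - 2)*2)/4 = 6 + (-3*2)/4 = 6 + (¼)*(-6) = 6 - 3/2 = 9/2 ≈ 4.5000)
T = -2 (T = (-2 + (5 - 1*1))*(-1) = (-2 + (5 - 1))*(-1) = (-2 + 4)*(-1) = 2*(-1) = -2)
h(M) = -2
h(t)² = (-2)² = 4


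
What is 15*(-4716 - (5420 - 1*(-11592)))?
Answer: -325920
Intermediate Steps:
15*(-4716 - (5420 - 1*(-11592))) = 15*(-4716 - (5420 + 11592)) = 15*(-4716 - 1*17012) = 15*(-4716 - 17012) = 15*(-21728) = -325920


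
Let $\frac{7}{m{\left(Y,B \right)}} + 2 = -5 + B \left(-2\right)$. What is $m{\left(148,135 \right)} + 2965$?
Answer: $\frac{821298}{277} \approx 2965.0$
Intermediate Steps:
$m{\left(Y,B \right)} = \frac{7}{-7 - 2 B}$ ($m{\left(Y,B \right)} = \frac{7}{-2 + \left(-5 + B \left(-2\right)\right)} = \frac{7}{-2 - \left(5 + 2 B\right)} = \frac{7}{-7 - 2 B}$)
$m{\left(148,135 \right)} + 2965 = - \frac{7}{7 + 2 \cdot 135} + 2965 = - \frac{7}{7 + 270} + 2965 = - \frac{7}{277} + 2965 = \frac{821298}{277}$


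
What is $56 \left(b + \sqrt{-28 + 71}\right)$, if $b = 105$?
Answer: $5880 + 56 \sqrt{43} \approx 6247.2$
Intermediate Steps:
$56 \left(b + \sqrt{-28 + 71}\right) = 56 \left(105 + \sqrt{-28 + 71}\right) = 56 \left(105 + \sqrt{43}\right) = 5880 + 56 \sqrt{43}$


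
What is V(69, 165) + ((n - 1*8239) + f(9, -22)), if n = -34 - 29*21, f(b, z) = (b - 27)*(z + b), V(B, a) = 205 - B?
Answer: -8512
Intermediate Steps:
f(b, z) = (-27 + b)*(b + z)
n = -643 (n = -34 - 609 = -643)
V(69, 165) + ((n - 1*8239) + f(9, -22)) = (205 - 1*69) + ((-643 - 1*8239) + (9² - 27*9 - 27*(-22) + 9*(-22))) = (205 - 69) + ((-643 - 8239) + (81 - 243 + 594 - 198)) = 136 + (-8882 + 234) = 136 - 8648 = -8512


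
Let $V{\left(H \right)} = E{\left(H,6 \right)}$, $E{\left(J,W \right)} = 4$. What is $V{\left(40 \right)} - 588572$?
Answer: $-588568$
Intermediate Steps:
$V{\left(H \right)} = 4$
$V{\left(40 \right)} - 588572 = 4 - 588572 = -588568$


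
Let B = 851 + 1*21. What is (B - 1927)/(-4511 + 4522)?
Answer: -1055/11 ≈ -95.909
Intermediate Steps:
B = 872 (B = 851 + 21 = 872)
(B - 1927)/(-4511 + 4522) = (872 - 1927)/(-4511 + 4522) = -1055/11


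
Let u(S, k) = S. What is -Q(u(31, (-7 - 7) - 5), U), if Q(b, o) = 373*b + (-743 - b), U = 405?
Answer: -10789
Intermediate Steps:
Q(b, o) = -743 + 372*b
-Q(u(31, (-7 - 7) - 5), U) = -(-743 + 372*31) = -(-743 + 11532) = -1*10789 = -10789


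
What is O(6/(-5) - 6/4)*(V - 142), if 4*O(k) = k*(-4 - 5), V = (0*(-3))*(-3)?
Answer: -17253/20 ≈ -862.65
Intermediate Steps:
V = 0 (V = 0*(-3) = 0)
O(k) = -9*k/4 (O(k) = (k*(-4 - 5))/4 = (k*(-9))/4 = (-9*k)/4 = -9*k/4)
O(6/(-5) - 6/4)*(V - 142) = (-9*(6/(-5) - 6/4)/4)*(0 - 142) = -9*(6*(-1/5) - 6*1/4)/4*(-142) = -9*(-6/5 - 3/2)/4*(-142) = -9/4*(-27/10)*(-142) = (243/40)*(-142) = -17253/20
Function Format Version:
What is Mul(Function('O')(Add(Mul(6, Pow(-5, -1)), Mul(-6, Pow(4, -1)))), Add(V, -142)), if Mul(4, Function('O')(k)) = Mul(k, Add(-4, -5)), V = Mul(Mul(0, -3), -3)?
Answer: Rational(-17253, 20) ≈ -862.65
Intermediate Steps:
V = 0 (V = Mul(0, -3) = 0)
Function('O')(k) = Mul(Rational(-9, 4), k) (Function('O')(k) = Mul(Rational(1, 4), Mul(k, Add(-4, -5))) = Mul(Rational(1, 4), Mul(k, -9)) = Mul(Rational(1, 4), Mul(-9, k)) = Mul(Rational(-9, 4), k))
Mul(Function('O')(Add(Mul(6, Pow(-5, -1)), Mul(-6, Pow(4, -1)))), Add(V, -142)) = Mul(Mul(Rational(-9, 4), Add(Mul(6, Pow(-5, -1)), Mul(-6, Pow(4, -1)))), Add(0, -142)) = Mul(Mul(Rational(-9, 4), Add(Mul(6, Rational(-1, 5)), Mul(-6, Rational(1, 4)))), -142) = Mul(Mul(Rational(-9, 4), Add(Rational(-6, 5), Rational(-3, 2))), -142) = Mul(Mul(Rational(-9, 4), Rational(-27, 10)), -142) = Mul(Rational(243, 40), -142) = Rational(-17253, 20)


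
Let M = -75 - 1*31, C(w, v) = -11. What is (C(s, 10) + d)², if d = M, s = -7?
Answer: 13689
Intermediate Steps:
M = -106 (M = -75 - 31 = -106)
d = -106
(C(s, 10) + d)² = (-11 - 106)² = (-117)² = 13689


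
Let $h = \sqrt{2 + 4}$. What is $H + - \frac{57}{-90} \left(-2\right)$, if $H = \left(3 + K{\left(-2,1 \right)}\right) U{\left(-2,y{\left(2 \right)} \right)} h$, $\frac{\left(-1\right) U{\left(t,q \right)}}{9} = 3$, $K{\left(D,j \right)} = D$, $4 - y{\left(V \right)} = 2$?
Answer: $- \frac{19}{15} - 27 \sqrt{6} \approx -67.403$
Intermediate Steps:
$y{\left(V \right)} = 2$ ($y{\left(V \right)} = 4 - 2 = 2$)
$h = \sqrt{6} \approx 2.4495$
$U{\left(t,q \right)} = -27$ ($U{\left(t,q \right)} = \left(-9\right) 3 = -27$)
$H = - 27 \sqrt{6}$ ($H = \left(3 - 2\right) \left(- 27 \sqrt{6}\right) = 1 \left(- 27 \sqrt{6}\right) = - 27 \sqrt{6} \approx -66.136$)
$H + - \frac{57}{-90} \left(-2\right) = - 27 \sqrt{6} + - \frac{57}{-90} \left(-2\right) = - 27 \sqrt{6} + \left(-57\right) \left(- \frac{1}{90}\right) \left(-2\right) = - 27 \sqrt{6} + \frac{19}{30} \left(-2\right) = - 27 \sqrt{6} - \frac{19}{15} = - \frac{19}{15} - 27 \sqrt{6}$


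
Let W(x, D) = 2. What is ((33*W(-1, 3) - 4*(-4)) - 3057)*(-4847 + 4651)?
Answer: 583100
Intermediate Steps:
((33*W(-1, 3) - 4*(-4)) - 3057)*(-4847 + 4651) = ((33*2 - 4*(-4)) - 3057)*(-4847 + 4651) = ((66 + 16) - 3057)*(-196) = (82 - 3057)*(-196) = -2975*(-196) = 583100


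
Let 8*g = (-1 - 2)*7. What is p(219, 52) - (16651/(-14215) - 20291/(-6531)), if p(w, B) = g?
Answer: -3387112537/742705320 ≈ -4.5605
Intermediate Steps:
g = -21/8 (g = ((-1 - 2)*7)/8 = (-3*7)/8 = (1/8)*(-21) = -21/8 ≈ -2.6250)
p(w, B) = -21/8
p(219, 52) - (16651/(-14215) - 20291/(-6531)) = -21/8 - (16651/(-14215) - 20291/(-6531)) = -21/8 - (16651*(-1/14215) - 20291*(-1/6531)) = -21/8 - (-16651/14215 + 20291/6531) = -21/8 - 1*179688884/92838165 = -21/8 - 179688884/92838165 = -3387112537/742705320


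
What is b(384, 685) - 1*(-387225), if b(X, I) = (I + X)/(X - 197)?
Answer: 72412144/187 ≈ 3.8723e+5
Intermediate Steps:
b(X, I) = (I + X)/(-197 + X)
b(384, 685) - 1*(-387225) = (685 + 384)/(-197 + 384) - 1*(-387225) = 1069/187 + 387225 = 72412144/187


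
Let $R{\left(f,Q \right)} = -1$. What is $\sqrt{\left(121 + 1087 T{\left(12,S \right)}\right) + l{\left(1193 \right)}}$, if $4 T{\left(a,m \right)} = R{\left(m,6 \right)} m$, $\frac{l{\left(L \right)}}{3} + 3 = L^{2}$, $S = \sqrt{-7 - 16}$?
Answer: $\frac{\sqrt{17079436 - 1087 i \sqrt{23}}}{2} \approx 2066.4 - 0.31535 i$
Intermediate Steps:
$S = i \sqrt{23}$ ($S = \sqrt{-23} = i \sqrt{23} \approx 4.7958 i$)
$l{\left(L \right)} = -9 + 3 L^{2}$
$T{\left(a,m \right)} = - \frac{m}{4}$ ($T{\left(a,m \right)} = \frac{\left(-1\right) m}{4} = - \frac{m}{4}$)
$\sqrt{\left(121 + 1087 T{\left(12,S \right)}\right) + l{\left(1193 \right)}} = \sqrt{\left(121 + 1087 \left(- \frac{i \sqrt{23}}{4}\right)\right) - \left(9 - 3 \cdot 1193^{2}\right)} = \sqrt{\left(121 + 1087 \left(- \frac{i \sqrt{23}}{4}\right)\right) + \left(-9 + 3 \cdot 1423249\right)} = \sqrt{\left(121 - \frac{1087 i \sqrt{23}}{4}\right) + \left(-9 + 4269747\right)} = \sqrt{\left(121 - \frac{1087 i \sqrt{23}}{4}\right) + 4269738} = \sqrt{4269859 - \frac{1087 i \sqrt{23}}{4}}$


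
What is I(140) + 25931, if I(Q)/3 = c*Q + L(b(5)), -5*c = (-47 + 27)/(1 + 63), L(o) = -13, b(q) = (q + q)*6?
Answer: 103673/4 ≈ 25918.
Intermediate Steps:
b(q) = 12*q (b(q) = (2*q)*6 = 12*q)
c = 1/16 (c = -(-47 + 27)/(5*(1 + 63)) = -(-4)/64 = -1/5*(-5/16) = 1/16 ≈ 0.062500)
I(Q) = -39 + 3*Q/16 (I(Q) = 3*(Q/16 - 13) = 3*(-13 + Q/16) = -39 + 3*Q/16)
I(140) + 25931 = (-39 + (3/16)*140) + 25931 = (-39 + 105/4) + 25931 = -51/4 + 25931 = 103673/4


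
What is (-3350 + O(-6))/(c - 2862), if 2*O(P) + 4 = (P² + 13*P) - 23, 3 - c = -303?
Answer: 6769/5112 ≈ 1.3241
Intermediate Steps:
c = 306 (c = 3 - 1*(-303) = 3 + 303 = 306)
O(P) = -27/2 + P²/2 + 13*P/2 (O(P) = -2 + ((P² + 13*P) - 23)/2 = -2 + (-23 + P² + 13*P)/2 = -2 + (-23/2 + P²/2 + 13*P/2) = -27/2 + P²/2 + 13*P/2)
(-3350 + O(-6))/(c - 2862) = (-3350 + (-27/2 + (½)*(-6)² + (13/2)*(-6)))/(306 - 2862) = (-3350 + (-27/2 + (½)*36 - 39))/(-2556) = (-3350 + (-27/2 + 18 - 39))*(-1/2556) = (-3350 - 69/2)*(-1/2556) = -6769/2*(-1/2556) = 6769/5112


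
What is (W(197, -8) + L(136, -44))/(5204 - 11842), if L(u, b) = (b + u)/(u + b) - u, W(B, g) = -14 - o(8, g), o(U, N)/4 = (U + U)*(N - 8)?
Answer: -875/6638 ≈ -0.13182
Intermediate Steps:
o(U, N) = 8*U*(-8 + N) (o(U, N) = 4*((U + U)*(N - 8)) = 4*((2*U)*(-8 + N)) = 4*(2*U*(-8 + N)) = 8*U*(-8 + N))
W(B, g) = 498 - 64*g (W(B, g) = -14 - 8*8*(-8 + g) = -14 - (-512 + 64*g) = -14 + (512 - 64*g) = 498 - 64*g)
L(u, b) = 1 - u (L(u, b) = (b + u)/(b + u) - u = 1 - u)
(W(197, -8) + L(136, -44))/(5204 - 11842) = ((498 - 64*(-8)) + (1 - 1*136))/(5204 - 11842) = ((498 + 512) + (1 - 136))/(-6638) = (1010 - 135)*(-1/6638) = 875*(-1/6638) = -875/6638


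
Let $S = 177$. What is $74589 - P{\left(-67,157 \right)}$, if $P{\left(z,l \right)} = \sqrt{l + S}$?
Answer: $74589 - \sqrt{334} \approx 74571.0$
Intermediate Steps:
$P{\left(z,l \right)} = \sqrt{177 + l}$ ($P{\left(z,l \right)} = \sqrt{l + 177} = \sqrt{177 + l}$)
$74589 - P{\left(-67,157 \right)} = 74589 - \sqrt{177 + 157} = 74589 - \sqrt{334}$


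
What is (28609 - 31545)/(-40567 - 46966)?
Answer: 2936/87533 ≈ 0.033542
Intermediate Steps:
(28609 - 31545)/(-40567 - 46966) = -2936/(-87533) = -2936*(-1/87533) = 2936/87533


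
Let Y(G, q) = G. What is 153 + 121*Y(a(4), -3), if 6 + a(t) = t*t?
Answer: 1363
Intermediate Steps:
a(t) = -6 + t² (a(t) = -6 + t*t = -6 + t²)
153 + 121*Y(a(4), -3) = 153 + 121*(-6 + 4²) = 153 + 121*(-6 + 16) = 153 + 121*10 = 153 + 1210 = 1363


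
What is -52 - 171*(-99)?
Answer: 16877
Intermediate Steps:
-52 - 171*(-99) = -52 + 16929 = 16877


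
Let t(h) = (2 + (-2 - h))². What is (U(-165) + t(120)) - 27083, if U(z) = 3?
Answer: -12680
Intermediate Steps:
t(h) = h² (t(h) = (-h)² = h²)
(U(-165) + t(120)) - 27083 = (3 + 120²) - 27083 = (3 + 14400) - 27083 = 14403 - 27083 = -12680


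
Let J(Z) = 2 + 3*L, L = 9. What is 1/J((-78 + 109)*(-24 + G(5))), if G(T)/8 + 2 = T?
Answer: 1/29 ≈ 0.034483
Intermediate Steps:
G(T) = -16 + 8*T
J(Z) = 29 (J(Z) = 2 + 3*9 = 2 + 27 = 29)
1/J((-78 + 109)*(-24 + G(5))) = 1/29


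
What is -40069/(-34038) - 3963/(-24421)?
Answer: 1113417643/831241998 ≈ 1.3395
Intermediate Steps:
-40069/(-34038) - 3963/(-24421) = -40069*(-1/34038) - 3963*(-1/24421) = 40069/34038 + 3963/24421 = 1113417643/831241998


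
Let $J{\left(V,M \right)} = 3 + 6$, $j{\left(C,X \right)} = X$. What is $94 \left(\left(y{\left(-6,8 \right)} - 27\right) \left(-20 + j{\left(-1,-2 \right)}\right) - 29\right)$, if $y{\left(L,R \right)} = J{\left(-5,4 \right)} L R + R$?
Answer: $929942$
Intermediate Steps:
$J{\left(V,M \right)} = 9$
$y{\left(L,R \right)} = R + 9 L R$ ($y{\left(L,R \right)} = 9 L R + R = R + 9 L R$)
$94 \left(\left(y{\left(-6,8 \right)} - 27\right) \left(-20 + j{\left(-1,-2 \right)}\right) - 29\right) = 94 \left(\left(8 \left(1 + 9 \left(-6\right)\right) - 27\right) \left(-20 - 2\right) - 29\right) = 94 \left(\left(8 \left(1 - 54\right) - 27\right) \left(-22\right) - 29\right) = 94 \left(\left(8 \left(-53\right) - 27\right) \left(-22\right) - 29\right) = 94 \left(\left(-424 - 27\right) \left(-22\right) - 29\right) = 94 \left(\left(-451\right) \left(-22\right) - 29\right) = 94 \left(9922 - 29\right) = 94 \cdot 9893 = 929942$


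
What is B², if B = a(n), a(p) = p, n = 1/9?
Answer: 1/81 ≈ 0.012346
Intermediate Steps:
n = ⅑ ≈ 0.11111
B = ⅑ ≈ 0.11111
B² = (⅑)² = 1/81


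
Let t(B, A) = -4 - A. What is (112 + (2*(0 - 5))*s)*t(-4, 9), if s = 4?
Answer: -936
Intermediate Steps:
(112 + (2*(0 - 5))*s)*t(-4, 9) = (112 + (2*(0 - 5))*4)*(-4 - 1*9) = (112 + (2*(-5))*4)*(-4 - 9) = (112 - 10*4)*(-13) = (112 - 40)*(-13) = 72*(-13) = -936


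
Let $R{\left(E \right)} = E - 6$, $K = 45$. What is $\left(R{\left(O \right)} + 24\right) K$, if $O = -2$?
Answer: $720$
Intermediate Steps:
$R{\left(E \right)} = -6 + E$ ($R{\left(E \right)} = E - 6 = -6 + E$)
$\left(R{\left(O \right)} + 24\right) K = \left(\left(-6 - 2\right) + 24\right) 45 = \left(-8 + 24\right) 45 = 16 \cdot 45 = 720$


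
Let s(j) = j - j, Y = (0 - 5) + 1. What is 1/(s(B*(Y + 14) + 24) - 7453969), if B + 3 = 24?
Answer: -1/7453969 ≈ -1.3416e-7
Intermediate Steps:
B = 21 (B = -3 + 24 = 21)
Y = -4 (Y = -5 + 1 = -4)
s(j) = 0
1/(s(B*(Y + 14) + 24) - 7453969) = 1/(0 - 7453969) = 1/(-7453969) = -1/7453969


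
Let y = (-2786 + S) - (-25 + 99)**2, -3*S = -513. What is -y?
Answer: 8091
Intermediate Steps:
S = 171 (S = -1/3*(-513) = 171)
y = -8091 (y = (-2786 + 171) - (-25 + 99)**2 = -2615 - 1*74**2 = -2615 - 1*5476 = -2615 - 5476 = -8091)
-y = -1*(-8091) = 8091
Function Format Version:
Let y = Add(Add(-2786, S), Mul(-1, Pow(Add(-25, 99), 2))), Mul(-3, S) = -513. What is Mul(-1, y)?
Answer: 8091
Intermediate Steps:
S = 171 (S = Mul(Rational(-1, 3), -513) = 171)
y = -8091 (y = Add(Add(-2786, 171), Mul(-1, Pow(Add(-25, 99), 2))) = Add(-2615, Mul(-1, Pow(74, 2))) = Add(-2615, Mul(-1, 5476)) = Add(-2615, -5476) = -8091)
Mul(-1, y) = Mul(-1, -8091) = 8091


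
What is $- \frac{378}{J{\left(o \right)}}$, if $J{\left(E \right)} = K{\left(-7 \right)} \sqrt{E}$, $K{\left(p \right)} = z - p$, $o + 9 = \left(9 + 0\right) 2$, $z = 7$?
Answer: $-9$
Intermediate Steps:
$o = 9$ ($o = -9 + \left(9 + 0\right) 2 = -9 + 9 \cdot 2 = -9 + 18 = 9$)
$K{\left(p \right)} = 7 - p$
$J{\left(E \right)} = 14 \sqrt{E}$ ($J{\left(E \right)} = \left(7 - -7\right) \sqrt{E} = \left(7 + 7\right) \sqrt{E} = 14 \sqrt{E}$)
$- \frac{378}{J{\left(o \right)}} = - \frac{378}{14 \sqrt{9}} = - \frac{378}{14 \cdot 3} = - \frac{378}{42} = \left(-378\right) \frac{1}{42} = -9$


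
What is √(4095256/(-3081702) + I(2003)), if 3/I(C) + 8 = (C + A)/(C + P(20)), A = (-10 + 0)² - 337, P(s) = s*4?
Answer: I*√605725035751407234/588605082 ≈ 1.3223*I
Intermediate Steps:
P(s) = 4*s
A = -237 (A = (-10)² - 337 = 100 - 337 = -237)
I(C) = 3/(-8 + (-237 + C)/(80 + C)) (I(C) = 3/(-8 + (C - 237)/(C + 4*20)) = 3/(-8 + (-237 + C)/(C + 80)) = 3/(-8 + (-237 + C)/(80 + C)))
√(4095256/(-3081702) + I(2003)) = √(4095256/(-3081702) + 3*(-80 - 1*2003)/(877 + 7*2003)) = √(4095256*(-1/3081702) + 3*(-80 - 2003)/(877 + 14021)) = √(-2047628/1540851 + 3*(-2083)/14898) = √(-2047628/1540851 + 3*(1/14898)*(-2083)) = √(-2047628/1540851 - 2083/4966) = √(-1029085637/588605082) = I*√605725035751407234/588605082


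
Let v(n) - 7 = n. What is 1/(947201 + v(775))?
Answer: 1/947983 ≈ 1.0549e-6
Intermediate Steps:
v(n) = 7 + n
1/(947201 + v(775)) = 1/(947201 + (7 + 775)) = 1/(947201 + 782) = 1/947983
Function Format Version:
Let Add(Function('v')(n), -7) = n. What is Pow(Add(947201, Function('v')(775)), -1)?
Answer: Rational(1, 947983) ≈ 1.0549e-6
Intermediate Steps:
Function('v')(n) = Add(7, n)
Pow(Add(947201, Function('v')(775)), -1) = Pow(Add(947201, Add(7, 775)), -1) = Pow(Add(947201, 782), -1) = Pow(947983, -1) = Rational(1, 947983)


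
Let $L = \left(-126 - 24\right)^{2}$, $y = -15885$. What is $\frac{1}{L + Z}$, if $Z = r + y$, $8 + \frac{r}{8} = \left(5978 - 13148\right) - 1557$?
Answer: $- \frac{1}{63265} \approx -1.5807 \cdot 10^{-5}$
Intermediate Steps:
$r = -69880$ ($r = -64 + 8 \left(\left(5978 - 13148\right) - 1557\right) = -64 + 8 \left(-7170 - 1557\right) = -64 + 8 \left(-8727\right) = -64 - 69816 = -69880$)
$L = 22500$ ($L = \left(-150\right)^{2} = 22500$)
$Z = -85765$ ($Z = -69880 - 15885 = -85765$)
$\frac{1}{L + Z} = \frac{1}{22500 - 85765} = \frac{1}{-63265} = - \frac{1}{63265}$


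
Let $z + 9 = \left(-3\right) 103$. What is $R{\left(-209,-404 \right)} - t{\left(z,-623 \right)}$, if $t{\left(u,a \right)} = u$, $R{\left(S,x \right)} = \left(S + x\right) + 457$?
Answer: $162$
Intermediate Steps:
$z = -318$ ($z = -9 - 309 = -318$)
$R{\left(S,x \right)} = 457 + S + x$
$R{\left(-209,-404 \right)} - t{\left(z,-623 \right)} = \left(457 - 209 - 404\right) - -318 = -156 + 318 = 162$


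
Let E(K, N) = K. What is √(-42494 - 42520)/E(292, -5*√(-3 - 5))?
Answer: 3*I*√9446/292 ≈ 0.99853*I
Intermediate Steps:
√(-42494 - 42520)/E(292, -5*√(-3 - 5)) = √(-42494 - 42520)/292 = √(-85014)*(1/292) = (3*I*√9446)*(1/292) = 3*I*√9446/292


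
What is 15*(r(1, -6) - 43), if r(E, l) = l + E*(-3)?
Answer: -780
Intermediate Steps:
r(E, l) = l - 3*E
15*(r(1, -6) - 43) = 15*((-6 - 3*1) - 43) = 15*((-6 - 3) - 43) = 15*(-9 - 43) = 15*(-52) = -780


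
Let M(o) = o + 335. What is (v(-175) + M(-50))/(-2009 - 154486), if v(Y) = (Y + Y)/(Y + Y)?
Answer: -286/156495 ≈ -0.0018275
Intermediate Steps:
M(o) = 335 + o
v(Y) = 1 (v(Y) = (2*Y)/((2*Y)) = (2*Y)*(1/(2*Y)) = 1)
(v(-175) + M(-50))/(-2009 - 154486) = (1 + (335 - 50))/(-2009 - 154486) = (1 + 285)/(-156495) = 286*(-1/156495) = -286/156495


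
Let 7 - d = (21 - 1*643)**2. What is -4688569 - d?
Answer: -4301692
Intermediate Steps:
d = -386877 (d = 7 - (21 - 1*643)**2 = 7 - (21 - 643)**2 = 7 - 1*(-622)**2 = 7 - 1*386884 = 7 - 386884 = -386877)
-4688569 - d = -4688569 - 1*(-386877) = -4688569 + 386877 = -4301692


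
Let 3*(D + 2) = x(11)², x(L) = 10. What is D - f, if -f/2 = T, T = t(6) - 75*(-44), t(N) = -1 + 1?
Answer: 19894/3 ≈ 6631.3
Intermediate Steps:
t(N) = 0
T = 3300 (T = 0 - 75*(-44) = 0 + 3300 = 3300)
f = -6600 (f = -2*3300 = -6600)
D = 94/3 (D = -2 + (⅓)*10² = -2 + (⅓)*100 = -2 + 100/3 = 94/3 ≈ 31.333)
D - f = 94/3 - 1*(-6600) = 94/3 + 6600 = 19894/3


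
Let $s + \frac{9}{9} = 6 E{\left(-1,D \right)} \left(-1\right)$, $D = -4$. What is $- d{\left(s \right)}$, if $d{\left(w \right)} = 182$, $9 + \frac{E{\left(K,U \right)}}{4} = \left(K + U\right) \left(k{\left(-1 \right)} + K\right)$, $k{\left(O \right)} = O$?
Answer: $-182$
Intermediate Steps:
$E{\left(K,U \right)} = -36 + 4 \left(-1 + K\right) \left(K + U\right)$ ($E{\left(K,U \right)} = -36 + 4 \left(K + U\right) \left(-1 + K\right) = -36 + 4 \left(-1 + K\right) \left(K + U\right)$)
$s = -25$ ($s = -1 + 6 \left(-36 - -4 - -16 + 4 \left(-1\right)^{2} + 4 \left(-1\right) \left(-4\right)\right) \left(-1\right) = -1 + 6 \left(-36 + 4 + 16 + 4 \cdot 1 + 16\right) \left(-1\right) = -1 + 6 \left(-36 + 4 + 16 + 4 + 16\right) \left(-1\right) = -1 + 6 \cdot 4 \left(-1\right) = -1 + 24 \left(-1\right) = -1 - 24 = -25$)
$- d{\left(s \right)} = \left(-1\right) 182 = -182$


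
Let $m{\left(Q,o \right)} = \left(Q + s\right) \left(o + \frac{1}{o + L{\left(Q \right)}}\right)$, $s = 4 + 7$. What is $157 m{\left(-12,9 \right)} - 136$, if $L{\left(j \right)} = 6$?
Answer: $- \frac{23392}{15} \approx -1559.5$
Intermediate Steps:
$s = 11$
$m{\left(Q,o \right)} = \left(11 + Q\right) \left(o + \frac{1}{6 + o}\right)$ ($m{\left(Q,o \right)} = \left(Q + 11\right) \left(o + \frac{1}{o + 6}\right) = \left(11 + Q\right) \left(o + \frac{1}{6 + o}\right)$)
$157 m{\left(-12,9 \right)} - 136 = 157 \frac{11 - 12 + 11 \cdot 9^{2} + 66 \cdot 9 - 12 \cdot 9^{2} + 6 \left(-12\right) 9}{6 + 9} - 136 = 157 \frac{11 - 12 + 11 \cdot 81 + 594 - 972 - 648}{15} - 136 = 157 \frac{11 - 12 + 891 + 594 - 972 - 648}{15} - 136 = 157 \cdot \frac{1}{15} \left(-136\right) - 136 = 157 \left(- \frac{136}{15}\right) - 136 = - \frac{21352}{15} - 136 = - \frac{23392}{15}$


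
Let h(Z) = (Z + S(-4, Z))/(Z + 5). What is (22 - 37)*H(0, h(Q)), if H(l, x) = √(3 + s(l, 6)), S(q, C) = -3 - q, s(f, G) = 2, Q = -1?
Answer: -15*√5 ≈ -33.541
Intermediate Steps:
h(Z) = (1 + Z)/(5 + Z) (h(Z) = (Z + (-3 - 1*(-4)))/(Z + 5) = (Z + (-3 + 4))/(5 + Z) = (Z + 1)/(5 + Z) = (1 + Z)/(5 + Z))
H(l, x) = √5 (H(l, x) = √(3 + 2) = √5)
(22 - 37)*H(0, h(Q)) = (22 - 37)*√5 = -15*√5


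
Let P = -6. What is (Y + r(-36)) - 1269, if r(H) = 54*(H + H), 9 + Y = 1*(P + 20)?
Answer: -5152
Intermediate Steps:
Y = 5 (Y = -9 + 1*(-6 + 20) = -9 + 1*14 = -9 + 14 = 5)
r(H) = 108*H (r(H) = 54*(2*H) = 108*H)
(Y + r(-36)) - 1269 = (5 + 108*(-36)) - 1269 = (5 - 3888) - 1269 = -3883 - 1269 = -5152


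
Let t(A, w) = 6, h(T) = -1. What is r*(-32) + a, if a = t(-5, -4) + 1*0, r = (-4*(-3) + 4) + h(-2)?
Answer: -474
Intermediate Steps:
r = 15 (r = (-4*(-3) + 4) - 1 = (12 + 4) - 1 = 16 - 1 = 15)
a = 6 (a = 6 + 1*0 = 6 + 0 = 6)
r*(-32) + a = 15*(-32) + 6 = -480 + 6 = -474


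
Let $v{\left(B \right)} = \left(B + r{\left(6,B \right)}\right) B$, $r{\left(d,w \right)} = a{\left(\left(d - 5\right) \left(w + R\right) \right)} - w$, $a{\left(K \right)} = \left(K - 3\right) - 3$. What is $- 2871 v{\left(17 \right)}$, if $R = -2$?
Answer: $-439263$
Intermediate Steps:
$a{\left(K \right)} = -6 + K$ ($a{\left(K \right)} = \left(-3 + K\right) - 3 = -6 + K$)
$r{\left(d,w \right)} = -6 - w + \left(-5 + d\right) \left(-2 + w\right)$ ($r{\left(d,w \right)} = \left(-6 + \left(d - 5\right) \left(w - 2\right)\right) - w = \left(-6 + \left(-5 + d\right) \left(-2 + w\right)\right) - w = -6 - w + \left(-5 + d\right) \left(-2 + w\right)$)
$v{\left(B \right)} = B \left(-8 + B\right)$ ($v{\left(B \right)} = \left(B + \left(4 - 6 B - 12 + 6 B\right)\right) B = \left(B - 8\right) B = \left(-8 + B\right) B = B \left(-8 + B\right)$)
$- 2871 v{\left(17 \right)} = - 2871 \cdot 17 \left(-8 + 17\right) = - 2871 \cdot 17 \cdot 9 = \left(-2871\right) 153 = -439263$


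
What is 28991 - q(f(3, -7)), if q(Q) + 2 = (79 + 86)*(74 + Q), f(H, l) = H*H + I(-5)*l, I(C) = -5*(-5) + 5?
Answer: 49948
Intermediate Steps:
I(C) = 30 (I(C) = 25 + 5 = 30)
f(H, l) = H² + 30*l (f(H, l) = H*H + 30*l = H² + 30*l)
q(Q) = 12208 + 165*Q (q(Q) = -2 + (79 + 86)*(74 + Q) = -2 + 165*(74 + Q) = -2 + (12210 + 165*Q) = 12208 + 165*Q)
28991 - q(f(3, -7)) = 28991 - (12208 + 165*(3² + 30*(-7))) = 28991 - (12208 + 165*(9 - 210)) = 28991 - (12208 + 165*(-201)) = 28991 - (12208 - 33165) = 28991 - 1*(-20957) = 28991 + 20957 = 49948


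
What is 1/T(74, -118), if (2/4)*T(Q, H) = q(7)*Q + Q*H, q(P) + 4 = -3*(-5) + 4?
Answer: -1/15244 ≈ -6.5600e-5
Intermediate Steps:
q(P) = 15 (q(P) = -4 + (-3*(-5) + 4) = -4 + (15 + 4) = -4 + 19 = 15)
T(Q, H) = 30*Q + 2*H*Q (T(Q, H) = 2*(15*Q + Q*H) = 2*(15*Q + H*Q) = 30*Q + 2*H*Q)
1/T(74, -118) = 1/(2*74*(15 - 118)) = 1/(2*74*(-103)) = 1/(-15244) = -1/15244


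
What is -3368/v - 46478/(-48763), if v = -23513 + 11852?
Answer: 54324134/43740411 ≈ 1.2420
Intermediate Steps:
v = -11661
-3368/v - 46478/(-48763) = -3368/(-11661) - 46478/(-48763) = -3368*(-1/11661) - 46478*(-1/48763) = 3368/11661 + 46478/48763 = 54324134/43740411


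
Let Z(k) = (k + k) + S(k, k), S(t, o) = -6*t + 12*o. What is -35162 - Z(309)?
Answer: -37634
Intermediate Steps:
Z(k) = 8*k (Z(k) = (k + k) + (-6*k + 12*k) = 2*k + 6*k = 8*k)
-35162 - Z(309) = -35162 - 8*309 = -35162 - 1*2472 = -35162 - 2472 = -37634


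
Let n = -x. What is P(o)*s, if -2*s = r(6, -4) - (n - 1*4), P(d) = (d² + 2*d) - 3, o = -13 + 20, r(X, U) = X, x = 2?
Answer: -360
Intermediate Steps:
n = -2 (n = -1*2 = -2)
o = 7
P(d) = -3 + d² + 2*d
s = -6 (s = -(6 - (-2 - 1*4))/2 = -(6 - (-2 - 4))/2 = -(6 - 1*(-6))/2 = -(6 + 6)/2 = -½*12 = -6)
P(o)*s = (-3 + 7² + 2*7)*(-6) = (-3 + 49 + 14)*(-6) = 60*(-6) = -360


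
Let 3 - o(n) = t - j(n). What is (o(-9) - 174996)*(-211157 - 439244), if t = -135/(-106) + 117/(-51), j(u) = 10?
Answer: 205082834878327/1802 ≈ 1.1381e+11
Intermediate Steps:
t = -1839/1802 (t = -135*(-1/106) + 117*(-1/51) = 135/106 - 39/17 = -1839/1802 ≈ -1.0205)
o(n) = 25265/1802 (o(n) = 3 - (-1839/1802 - 1*10) = 3 - (-1839/1802 - 10) = 3 - 1*(-19859/1802) = 3 + 19859/1802 = 25265/1802)
(o(-9) - 174996)*(-211157 - 439244) = (25265/1802 - 174996)*(-211157 - 439244) = -315317527/1802*(-650401) = 205082834878327/1802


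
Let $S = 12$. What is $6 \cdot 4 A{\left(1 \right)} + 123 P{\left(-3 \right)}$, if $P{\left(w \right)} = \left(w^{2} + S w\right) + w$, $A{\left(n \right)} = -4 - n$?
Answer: $-3810$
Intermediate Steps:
$P{\left(w \right)} = w^{2} + 13 w$ ($P{\left(w \right)} = \left(w^{2} + 12 w\right) + w = w^{2} + 13 w$)
$6 \cdot 4 A{\left(1 \right)} + 123 P{\left(-3 \right)} = 6 \cdot 4 \left(-4 - 1\right) + 123 \left(- 3 \left(13 - 3\right)\right) = 24 \left(-4 - 1\right) + 123 \left(\left(-3\right) 10\right) = 24 \left(-5\right) + 123 \left(-30\right) = -120 - 3690 = -3810$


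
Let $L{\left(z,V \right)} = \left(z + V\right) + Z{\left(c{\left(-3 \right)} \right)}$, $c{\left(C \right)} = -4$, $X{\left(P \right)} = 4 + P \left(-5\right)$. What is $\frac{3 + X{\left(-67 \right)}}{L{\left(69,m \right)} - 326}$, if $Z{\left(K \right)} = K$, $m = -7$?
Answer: $- \frac{171}{134} \approx -1.2761$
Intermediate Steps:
$X{\left(P \right)} = 4 - 5 P$
$L{\left(z,V \right)} = -4 + V + z$ ($L{\left(z,V \right)} = \left(z + V\right) - 4 = \left(V + z\right) - 4 = -4 + V + z$)
$\frac{3 + X{\left(-67 \right)}}{L{\left(69,m \right)} - 326} = \frac{3 + \left(4 - -335\right)}{\left(-4 - 7 + 69\right) - 326} = \frac{3 + \left(4 + 335\right)}{58 - 326} = \frac{3 + 339}{-268} = 342 \left(- \frac{1}{268}\right) = - \frac{171}{134}$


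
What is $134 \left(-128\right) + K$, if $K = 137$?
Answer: $-17015$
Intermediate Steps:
$134 \left(-128\right) + K = 134 \left(-128\right) + 137 = -17152 + 137 = -17015$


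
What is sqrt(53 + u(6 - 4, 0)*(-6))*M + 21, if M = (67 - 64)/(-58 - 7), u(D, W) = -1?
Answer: 21 - 3*sqrt(59)/65 ≈ 20.645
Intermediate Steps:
M = -3/65 (M = 3/(-65) = 3*(-1/65) = -3/65 ≈ -0.046154)
sqrt(53 + u(6 - 4, 0)*(-6))*M + 21 = sqrt(53 - 1*(-6))*(-3/65) + 21 = sqrt(53 + 6)*(-3/65) + 21 = sqrt(59)*(-3/65) + 21 = -3*sqrt(59)/65 + 21 = 21 - 3*sqrt(59)/65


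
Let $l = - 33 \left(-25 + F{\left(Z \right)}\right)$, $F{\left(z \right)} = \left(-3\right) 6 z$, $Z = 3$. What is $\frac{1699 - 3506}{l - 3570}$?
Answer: $\frac{1807}{963} \approx 1.8764$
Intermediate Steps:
$F{\left(z \right)} = - 18 z$
$l = 2607$ ($l = - 33 \left(-25 - 54\right) = \left(-33\right) \left(-79\right) = 2607$)
$\frac{1699 - 3506}{l - 3570} = \frac{1699 - 3506}{2607 - 3570} = - \frac{1807}{-963} = \left(-1807\right) \left(- \frac{1}{963}\right) = \frac{1807}{963}$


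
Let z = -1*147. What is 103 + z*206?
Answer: -30179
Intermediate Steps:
z = -147
103 + z*206 = 103 - 147*206 = 103 - 30282 = -30179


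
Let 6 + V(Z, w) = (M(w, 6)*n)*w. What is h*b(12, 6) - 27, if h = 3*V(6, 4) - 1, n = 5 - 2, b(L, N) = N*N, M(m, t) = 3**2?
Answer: 10953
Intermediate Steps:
M(m, t) = 9
b(L, N) = N**2
n = 3
V(Z, w) = -6 + 27*w (V(Z, w) = -6 + (9*3)*w = -6 + 27*w)
h = 305 (h = 3*(-6 + 27*4) - 1 = 3*(-6 + 108) - 1 = 3*102 - 1 = 306 - 1 = 305)
h*b(12, 6) - 27 = 305*6**2 - 27 = 305*36 - 27 = 10980 - 27 = 10953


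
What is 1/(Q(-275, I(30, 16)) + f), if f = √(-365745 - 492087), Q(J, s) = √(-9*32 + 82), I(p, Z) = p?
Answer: -I/(√206 + 2*√214458) ≈ -0.0010632*I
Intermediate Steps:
Q(J, s) = I*√206 (Q(J, s) = √(-288 + 82) = √(-206) = I*√206)
f = 2*I*√214458 (f = √(-857832) = 2*I*√214458 ≈ 926.19*I)
1/(Q(-275, I(30, 16)) + f) = 1/(I*√206 + 2*I*√214458)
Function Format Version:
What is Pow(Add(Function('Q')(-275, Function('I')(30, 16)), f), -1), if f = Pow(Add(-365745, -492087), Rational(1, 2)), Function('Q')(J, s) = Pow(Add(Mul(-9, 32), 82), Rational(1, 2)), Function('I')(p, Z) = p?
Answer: Mul(-1, I, Pow(Add(Pow(206, Rational(1, 2)), Mul(2, Pow(214458, Rational(1, 2)))), -1)) ≈ Mul(-0.0010632, I)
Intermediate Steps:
Function('Q')(J, s) = Mul(I, Pow(206, Rational(1, 2))) (Function('Q')(J, s) = Pow(Add(-288, 82), Rational(1, 2)) = Pow(-206, Rational(1, 2)) = Mul(I, Pow(206, Rational(1, 2))))
f = Mul(2, I, Pow(214458, Rational(1, 2))) (f = Pow(-857832, Rational(1, 2)) = Mul(2, I, Pow(214458, Rational(1, 2))) ≈ Mul(926.19, I))
Pow(Add(Function('Q')(-275, Function('I')(30, 16)), f), -1) = Pow(Add(Mul(I, Pow(206, Rational(1, 2))), Mul(2, I, Pow(214458, Rational(1, 2)))), -1)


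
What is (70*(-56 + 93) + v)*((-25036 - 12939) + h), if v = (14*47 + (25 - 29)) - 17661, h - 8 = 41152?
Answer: -45918145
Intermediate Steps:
h = 41160 (h = 8 + 41152 = 41160)
v = -17007 (v = (658 - 4) - 17661 = 654 - 17661 = -17007)
(70*(-56 + 93) + v)*((-25036 - 12939) + h) = (70*(-56 + 93) - 17007)*((-25036 - 12939) + 41160) = (70*37 - 17007)*(-37975 + 41160) = (2590 - 17007)*3185 = -14417*3185 = -45918145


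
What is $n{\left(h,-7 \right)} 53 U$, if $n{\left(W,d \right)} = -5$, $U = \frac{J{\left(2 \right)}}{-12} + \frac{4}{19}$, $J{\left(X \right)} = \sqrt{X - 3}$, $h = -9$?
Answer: $- \frac{1060}{19} + \frac{265 i}{12} \approx -55.789 + 22.083 i$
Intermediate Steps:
$J{\left(X \right)} = \sqrt{-3 + X}$
$U = \frac{4}{19} - \frac{i}{12}$ ($U = \frac{\sqrt{-3 + 2}}{-12} + \frac{4}{19} = \sqrt{-1} \left(- \frac{1}{12}\right) + 4 \cdot \frac{1}{19} = i \left(- \frac{1}{12}\right) + \frac{4}{19} = - \frac{i}{12} + \frac{4}{19} = \frac{4}{19} - \frac{i}{12} \approx 0.21053 - 0.083333 i$)
$n{\left(h,-7 \right)} 53 U = \left(-5\right) 53 \left(\frac{4}{19} - \frac{i}{12}\right) = - 265 \left(\frac{4}{19} - \frac{i}{12}\right) = - \frac{1060}{19} + \frac{265 i}{12}$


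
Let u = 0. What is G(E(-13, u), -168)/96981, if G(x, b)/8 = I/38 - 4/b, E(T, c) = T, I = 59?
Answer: 5032/38695419 ≈ 0.00013004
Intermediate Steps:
G(x, b) = 236/19 - 32/b (G(x, b) = 8*(59/38 - 4/b) = 236/19 - 32/b)
G(E(-13, u), -168)/96981 = (236/19 - 32/(-168))/96981 = (236/19 - 32*(-1/168))*(1/96981) = (236/19 + 4/21)*(1/96981) = (5032/399)*(1/96981) = 5032/38695419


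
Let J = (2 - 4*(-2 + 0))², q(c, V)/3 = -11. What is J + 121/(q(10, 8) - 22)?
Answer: 489/5 ≈ 97.800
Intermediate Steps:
q(c, V) = -33 (q(c, V) = 3*(-11) = -33)
J = 100 (J = (2 - 4*(-2))² = (2 + 8)² = 10² = 100)
J + 121/(q(10, 8) - 22) = 100 + 121/(-33 - 22) = 100 + 121/(-55) = 100 + 121*(-1/55) = 100 - 11/5 = 489/5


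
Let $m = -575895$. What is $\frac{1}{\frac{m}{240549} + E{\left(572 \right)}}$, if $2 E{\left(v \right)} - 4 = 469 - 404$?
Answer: $\frac{160366}{5148697} \approx 0.031147$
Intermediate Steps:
$E{\left(v \right)} = \frac{69}{2}$ ($E{\left(v \right)} = 2 + \frac{469 - 404}{2} = 2 + \frac{1}{2} \cdot 65 = 2 + \frac{65}{2} = \frac{69}{2}$)
$\frac{1}{\frac{m}{240549} + E{\left(572 \right)}} = \frac{1}{- \frac{575895}{240549} + \frac{69}{2}} = \frac{1}{\left(-575895\right) \frac{1}{240549} + \frac{69}{2}} = \frac{1}{- \frac{191965}{80183} + \frac{69}{2}} = \frac{1}{\frac{5148697}{160366}} = \frac{160366}{5148697}$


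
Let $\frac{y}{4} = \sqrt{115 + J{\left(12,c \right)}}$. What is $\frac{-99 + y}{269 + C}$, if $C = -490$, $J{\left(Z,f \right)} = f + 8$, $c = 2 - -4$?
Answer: $\frac{99}{221} - \frac{4 \sqrt{129}}{221} \approx 0.24239$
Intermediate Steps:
$c = 6$ ($c = 2 + 4 = 6$)
$J{\left(Z,f \right)} = 8 + f$
$y = 4 \sqrt{129}$ ($y = 4 \sqrt{115 + \left(8 + 6\right)} = 4 \sqrt{115 + 14} = 4 \sqrt{129} \approx 45.431$)
$\frac{-99 + y}{269 + C} = \frac{-99 + 4 \sqrt{129}}{269 - 490} = \frac{-99 + 4 \sqrt{129}}{-221} = \left(-99 + 4 \sqrt{129}\right) \left(- \frac{1}{221}\right) = \frac{99}{221} - \frac{4 \sqrt{129}}{221}$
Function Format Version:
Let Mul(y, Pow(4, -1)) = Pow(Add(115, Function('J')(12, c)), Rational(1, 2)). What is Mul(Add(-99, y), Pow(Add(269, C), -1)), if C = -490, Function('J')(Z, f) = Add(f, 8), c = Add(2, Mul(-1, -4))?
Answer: Add(Rational(99, 221), Mul(Rational(-4, 221), Pow(129, Rational(1, 2)))) ≈ 0.24239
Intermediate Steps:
c = 6 (c = Add(2, 4) = 6)
Function('J')(Z, f) = Add(8, f)
y = Mul(4, Pow(129, Rational(1, 2))) (y = Mul(4, Pow(Add(115, Add(8, 6)), Rational(1, 2))) = Mul(4, Pow(Add(115, 14), Rational(1, 2))) = Mul(4, Pow(129, Rational(1, 2))) ≈ 45.431)
Mul(Add(-99, y), Pow(Add(269, C), -1)) = Mul(Add(-99, Mul(4, Pow(129, Rational(1, 2)))), Pow(Add(269, -490), -1)) = Mul(Add(-99, Mul(4, Pow(129, Rational(1, 2)))), Pow(-221, -1)) = Mul(Add(-99, Mul(4, Pow(129, Rational(1, 2)))), Rational(-1, 221)) = Add(Rational(99, 221), Mul(Rational(-4, 221), Pow(129, Rational(1, 2))))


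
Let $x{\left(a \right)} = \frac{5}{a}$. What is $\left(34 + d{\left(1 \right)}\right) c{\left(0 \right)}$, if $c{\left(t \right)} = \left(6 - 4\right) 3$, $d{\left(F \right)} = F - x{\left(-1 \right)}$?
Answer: $240$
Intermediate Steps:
$d{\left(F \right)} = 5 + F$ ($d{\left(F \right)} = F - \frac{5}{-1} = F - 5 \left(-1\right) = F - -5 = F + 5 = 5 + F$)
$c{\left(t \right)} = 6$ ($c{\left(t \right)} = 2 \cdot 3 = 6$)
$\left(34 + d{\left(1 \right)}\right) c{\left(0 \right)} = \left(34 + \left(5 + 1\right)\right) 6 = \left(34 + 6\right) 6 = 40 \cdot 6 = 240$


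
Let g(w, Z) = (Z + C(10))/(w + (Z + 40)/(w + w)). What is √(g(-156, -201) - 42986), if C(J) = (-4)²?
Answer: I*√101156889708386/48511 ≈ 207.33*I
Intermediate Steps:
C(J) = 16
g(w, Z) = (16 + Z)/(w + (40 + Z)/(2*w)) (g(w, Z) = (Z + 16)/(w + (Z + 40)/(w + w)) = (16 + Z)/(w + (40 + Z)/((2*w))) = (16 + Z)/(w + (40 + Z)*(1/(2*w))) = (16 + Z)/(w + (40 + Z)/(2*w)))
√(g(-156, -201) - 42986) = √(2*(-156)*(16 - 201)/(40 - 201 + 2*(-156)²) - 42986) = √(2*(-156)*(-185)/(40 - 201 + 2*24336) - 42986) = √(2*(-156)*(-185)/(40 - 201 + 48672) - 42986) = √(2*(-156)*(-185)/48511 - 42986) = √(2*(-156)*(1/48511)*(-185) - 42986) = √(57720/48511 - 42986) = √(-2085236126/48511) = I*√101156889708386/48511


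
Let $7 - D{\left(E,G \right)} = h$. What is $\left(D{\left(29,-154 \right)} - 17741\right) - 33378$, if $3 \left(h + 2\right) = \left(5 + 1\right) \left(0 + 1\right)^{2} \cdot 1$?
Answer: $-51112$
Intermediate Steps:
$h = 0$ ($h = -2 + \frac{\left(5 + 1\right) \left(0 + 1\right)^{2} \cdot 1}{3} = -2 + \frac{6 \cdot 1^{2} \cdot 1}{3} = -2 + \frac{6 \cdot 1 \cdot 1}{3} = -2 + \frac{6 \cdot 1}{3} = -2 + \frac{1}{3} \cdot 6 = -2 + 2 = 0$)
$D{\left(E,G \right)} = 7$ ($D{\left(E,G \right)} = 7 - 0 = 7 + 0 = 7$)
$\left(D{\left(29,-154 \right)} - 17741\right) - 33378 = \left(7 - 17741\right) - 33378 = -17734 - 33378 = -51112$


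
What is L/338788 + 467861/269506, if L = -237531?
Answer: 47244831391/45652699364 ≈ 1.0349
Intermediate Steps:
L/338788 + 467861/269506 = -237531/338788 + 467861/269506 = 47244831391/45652699364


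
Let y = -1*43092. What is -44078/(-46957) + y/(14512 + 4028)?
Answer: -33507359/24182855 ≈ -1.3856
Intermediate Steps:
y = -43092
-44078/(-46957) + y/(14512 + 4028) = -44078/(-46957) - 43092/(14512 + 4028) = -44078*(-1/46957) - 43092/18540 = 44078/46957 - 43092*1/18540 = 44078/46957 - 1197/515 = -33507359/24182855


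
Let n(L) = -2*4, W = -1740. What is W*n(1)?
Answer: 13920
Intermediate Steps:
n(L) = -8
W*n(1) = -1740*(-8) = 13920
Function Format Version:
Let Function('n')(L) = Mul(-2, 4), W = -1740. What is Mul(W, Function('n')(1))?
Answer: 13920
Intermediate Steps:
Function('n')(L) = -8
Mul(W, Function('n')(1)) = Mul(-1740, -8) = 13920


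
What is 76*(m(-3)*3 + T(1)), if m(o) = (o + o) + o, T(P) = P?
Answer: -1976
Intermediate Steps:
m(o) = 3*o (m(o) = 2*o + o = 3*o)
76*(m(-3)*3 + T(1)) = 76*((3*(-3))*3 + 1) = 76*(-9*3 + 1) = 76*(-27 + 1) = 76*(-26) = -1976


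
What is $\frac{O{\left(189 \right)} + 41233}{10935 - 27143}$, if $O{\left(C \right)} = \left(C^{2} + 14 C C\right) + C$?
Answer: $- \frac{577237}{16208} \approx -35.614$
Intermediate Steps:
$O{\left(C \right)} = C + 15 C^{2}$ ($O{\left(C \right)} = \left(C^{2} + 14 C^{2}\right) + C = 15 C^{2} + C = C + 15 C^{2}$)
$\frac{O{\left(189 \right)} + 41233}{10935 - 27143} = \frac{189 \left(1 + 15 \cdot 189\right) + 41233}{10935 - 27143} = \frac{189 \left(1 + 2835\right) + 41233}{-16208} = \left(189 \cdot 2836 + 41233\right) \left(- \frac{1}{16208}\right) = \left(536004 + 41233\right) \left(- \frac{1}{16208}\right) = 577237 \left(- \frac{1}{16208}\right) = - \frac{577237}{16208}$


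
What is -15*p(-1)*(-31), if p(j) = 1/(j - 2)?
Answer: -155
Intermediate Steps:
p(j) = 1/(-2 + j)
-15*p(-1)*(-31) = -15/(-2 - 1)*(-31) = -15/(-3)*(-31) = -15*(-⅓)*(-31) = 5*(-31) = -155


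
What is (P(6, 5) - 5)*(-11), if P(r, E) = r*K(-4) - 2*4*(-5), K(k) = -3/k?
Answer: -869/2 ≈ -434.50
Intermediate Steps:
P(r, E) = 40 + 3*r/4 (P(r, E) = r*(-3/(-4)) - 2*4*(-5) = r*(-3*(-¼)) - 8*(-5) = r*(¾) + 40 = 3*r/4 + 40 = 40 + 3*r/4)
(P(6, 5) - 5)*(-11) = ((40 + (¾)*6) - 5)*(-11) = ((40 + 9/2) - 5)*(-11) = (89/2 - 5)*(-11) = (79/2)*(-11) = -869/2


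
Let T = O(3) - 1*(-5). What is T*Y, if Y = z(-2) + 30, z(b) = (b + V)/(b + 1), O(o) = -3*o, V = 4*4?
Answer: -64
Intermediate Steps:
V = 16
z(b) = (16 + b)/(1 + b) (z(b) = (b + 16)/(b + 1) = (16 + b)/(1 + b))
T = -4 (T = -3*3 - 1*(-5) = -9 + 5 = -4)
Y = 16 (Y = (16 - 2)/(1 - 2) + 30 = 14/(-1) + 30 = -1*14 + 30 = -14 + 30 = 16)
T*Y = -4*16 = -64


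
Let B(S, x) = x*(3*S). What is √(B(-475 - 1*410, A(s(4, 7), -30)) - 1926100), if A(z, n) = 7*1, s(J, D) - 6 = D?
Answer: I*√1944685 ≈ 1394.5*I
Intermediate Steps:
s(J, D) = 6 + D
A(z, n) = 7
B(S, x) = 3*S*x
√(B(-475 - 1*410, A(s(4, 7), -30)) - 1926100) = √(3*(-475 - 1*410)*7 - 1926100) = √(3*(-475 - 410)*7 - 1926100) = √(3*(-885)*7 - 1926100) = √(-18585 - 1926100) = √(-1944685) = I*√1944685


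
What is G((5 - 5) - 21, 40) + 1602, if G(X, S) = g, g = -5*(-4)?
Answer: 1622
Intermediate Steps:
g = 20
G(X, S) = 20
G((5 - 5) - 21, 40) + 1602 = 20 + 1602 = 1622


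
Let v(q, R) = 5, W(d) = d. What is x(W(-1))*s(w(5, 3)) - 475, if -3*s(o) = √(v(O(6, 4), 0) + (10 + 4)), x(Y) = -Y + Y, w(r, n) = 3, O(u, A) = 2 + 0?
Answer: -475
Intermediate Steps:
O(u, A) = 2
x(Y) = 0
s(o) = -√19/3 (s(o) = -√(5 + (10 + 4))/3 = -√(5 + 14)/3 = -√19/3)
x(W(-1))*s(w(5, 3)) - 475 = 0*(-√19/3) - 475 = 0 - 475 = -475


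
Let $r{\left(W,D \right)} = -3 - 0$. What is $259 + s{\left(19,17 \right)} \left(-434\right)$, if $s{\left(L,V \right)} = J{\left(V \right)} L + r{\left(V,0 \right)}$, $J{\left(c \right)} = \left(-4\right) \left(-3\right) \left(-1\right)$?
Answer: $100513$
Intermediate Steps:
$r{\left(W,D \right)} = -3$ ($r{\left(W,D \right)} = -3 + 0 = -3$)
$J{\left(c \right)} = -12$ ($J{\left(c \right)} = 12 \left(-1\right) = -12$)
$s{\left(L,V \right)} = -3 - 12 L$ ($s{\left(L,V \right)} = - 12 L - 3 = -3 - 12 L$)
$259 + s{\left(19,17 \right)} \left(-434\right) = 259 + \left(-3 - 228\right) \left(-434\right) = 259 - -100254 = 259 + 100254 = 100513$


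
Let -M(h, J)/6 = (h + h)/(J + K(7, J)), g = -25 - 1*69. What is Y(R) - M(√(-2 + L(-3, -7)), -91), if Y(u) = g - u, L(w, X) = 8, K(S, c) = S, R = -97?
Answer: 3 - √6/7 ≈ 2.6501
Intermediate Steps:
g = -94 (g = -25 - 69 = -94)
M(h, J) = -12*h/(7 + J) (M(h, J) = -6*(h + h)/(J + 7) = -6*2*h/(7 + J) = -12*h/(7 + J))
Y(u) = -94 - u
Y(R) - M(√(-2 + L(-3, -7)), -91) = (-94 - 1*(-97)) - (-12)*√(-2 + 8)/(7 - 91) = (-94 + 97) - (-12)*√6/(-84) = 3 - (-12)*√6*(-1)/84 = 3 - √6/7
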